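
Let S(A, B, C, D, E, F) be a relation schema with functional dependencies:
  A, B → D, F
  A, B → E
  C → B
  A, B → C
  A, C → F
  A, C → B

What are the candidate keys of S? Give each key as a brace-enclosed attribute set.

{A} never appears on the right of any FD, so every key must include it.
{A, B}⁺ = {A, B, C, D, E, F} — all of the relation — so {A, B} is a candidate key.
{A, C}⁺ = {A, B, C, D, E, F} — all of the relation — so {A, C} is a candidate key.
These are minimal and exhaustive — every other superkey contains one of them.

{A, B}, {A, C}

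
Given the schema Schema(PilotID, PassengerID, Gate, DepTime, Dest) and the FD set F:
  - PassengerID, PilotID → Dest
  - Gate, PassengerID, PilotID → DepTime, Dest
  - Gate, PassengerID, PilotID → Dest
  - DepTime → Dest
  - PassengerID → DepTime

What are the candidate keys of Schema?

{Gate, PassengerID, PilotID}

No FD produces {Gate, PassengerID, PilotID}, so they must be in every candidate key.
{Gate, PassengerID, PilotID} is a candidate key since {Gate, PassengerID, PilotID}⁺ = {DepTime, Dest, Gate, PassengerID, PilotID} covers every attribute.
No smaller or unrelated set reaches every attribute, so there are no other keys.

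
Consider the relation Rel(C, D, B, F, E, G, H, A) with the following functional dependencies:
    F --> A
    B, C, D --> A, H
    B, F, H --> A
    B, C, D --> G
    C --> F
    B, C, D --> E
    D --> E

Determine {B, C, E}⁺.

Start with {B, C, E}.
C --> F applies; add {F} → now {B, C, E, F}.
F --> A applies; add {A} → now {A, B, C, E, F}.
No further FD applies.

{A, B, C, E, F}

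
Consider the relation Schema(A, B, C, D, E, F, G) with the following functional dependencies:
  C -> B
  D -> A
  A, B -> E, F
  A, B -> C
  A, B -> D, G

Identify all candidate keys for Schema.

{A, B}⁺ = {A, B, C, D, E, F, G}, which is every attribute, so {A, B} is a candidate key.
{A, C}⁺ = {A, B, C, D, E, F, G}, which is every attribute, so {A, C} is a candidate key.
{B, D}⁺ = {A, B, C, D, E, F, G}, which is every attribute, so {B, D} is a candidate key.
{C, D}⁺ = {A, B, C, D, E, F, G}, which is every attribute, so {C, D} is a candidate key.
Any other superkey properly contains one of these, so there are no further candidate keys.

{A, B}, {A, C}, {B, D}, {C, D}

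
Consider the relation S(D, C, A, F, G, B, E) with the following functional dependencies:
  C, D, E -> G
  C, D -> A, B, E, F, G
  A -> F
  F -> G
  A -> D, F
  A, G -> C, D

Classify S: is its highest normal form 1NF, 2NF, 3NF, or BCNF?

2NF

Candidate keys: {A}, {C, D}. Prime attributes: {A, C, D}.
For F -> G we have {F}⁺ = {F, G}; {F} is not a superkey, so BCNF fails.
F -> G determines the non-prime attribute {G} from a non-superkey — 3NF is violated.
No proper subset of a key has a non-prime attribute in its closure, so there is no partial dependency; 2NF holds.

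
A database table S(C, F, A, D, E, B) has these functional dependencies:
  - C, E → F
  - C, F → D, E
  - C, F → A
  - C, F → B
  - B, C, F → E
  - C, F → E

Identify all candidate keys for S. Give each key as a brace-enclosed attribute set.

{C, E}, {C, F}

No FD produces {C}, so it must be in every candidate key.
{C, E}⁺ = {A, B, C, D, E, F} — all of the relation — so {C, E} is a candidate key.
{C, F}⁺ = {A, B, C, D, E, F} — all of the relation — so {C, F} is a candidate key.
Any other superkey properly contains one of these, so there are no further candidate keys.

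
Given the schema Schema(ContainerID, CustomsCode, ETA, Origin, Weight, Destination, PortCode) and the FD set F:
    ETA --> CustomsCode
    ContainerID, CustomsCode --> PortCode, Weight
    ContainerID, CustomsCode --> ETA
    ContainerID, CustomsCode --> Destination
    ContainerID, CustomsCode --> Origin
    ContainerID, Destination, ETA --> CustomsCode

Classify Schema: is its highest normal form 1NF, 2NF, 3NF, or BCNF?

3NF

Candidate keys: {ContainerID, CustomsCode}, {ContainerID, ETA}. Prime attributes: {ContainerID, CustomsCode, ETA}.
For ETA --> CustomsCode we have {ETA}⁺ = {CustomsCode, ETA}; {ETA} is not a superkey, so BCNF fails.
But every attribute on its right side ({CustomsCode}) is prime, and the same holds for every other non-superkey FD, so 3NF still holds.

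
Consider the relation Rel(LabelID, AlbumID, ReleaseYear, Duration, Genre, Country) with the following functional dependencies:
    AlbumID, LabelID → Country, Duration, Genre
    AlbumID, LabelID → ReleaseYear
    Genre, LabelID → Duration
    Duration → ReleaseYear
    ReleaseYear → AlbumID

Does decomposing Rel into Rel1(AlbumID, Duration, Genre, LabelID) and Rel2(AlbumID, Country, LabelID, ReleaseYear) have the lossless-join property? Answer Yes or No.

Common attributes: {AlbumID, LabelID}; their closure is {AlbumID, Country, Duration, Genre, LabelID, ReleaseYear}.
Since Rel1 ⊆ {AlbumID, Country, Duration, Genre, LabelID, ReleaseYear}, the intersection is a superkey of Rel1; the decomposition is lossless.

Yes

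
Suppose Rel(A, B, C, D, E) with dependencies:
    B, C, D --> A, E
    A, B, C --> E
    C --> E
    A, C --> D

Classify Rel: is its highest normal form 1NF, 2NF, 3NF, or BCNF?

Candidate keys: {A, B, C}, {B, C, D}. Prime attributes: {A, B, C, D}.
C --> E breaks BCNF: {C}⁺ = {C, E}, so {C} is not a superkey.
C --> E has non-prime {E} on the right and a non-superkey on the left, so 3NF fails.
Since {C} ⊂ {A, B, C} and {C}⁺ ⊇ {E} with {E} non-prime, there is a partial dependency; 2NF fails.

1NF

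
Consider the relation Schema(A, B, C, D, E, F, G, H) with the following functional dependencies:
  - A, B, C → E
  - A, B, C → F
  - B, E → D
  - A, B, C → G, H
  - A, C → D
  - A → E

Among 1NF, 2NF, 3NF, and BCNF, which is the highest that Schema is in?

1NF

Candidate key: {A, B, C}. Prime attributes: {A, B, C}.
For B, E → D we have {B, E}⁺ = {B, D, E}; {B, E} is not a superkey, so BCNF fails.
B, E → D has non-prime {D} on the right and a non-superkey on the left, so 3NF fails.
Since {A} ⊂ {A, B, C} and {A}⁺ ⊇ {E} with {E} non-prime, there is a partial dependency; 2NF fails.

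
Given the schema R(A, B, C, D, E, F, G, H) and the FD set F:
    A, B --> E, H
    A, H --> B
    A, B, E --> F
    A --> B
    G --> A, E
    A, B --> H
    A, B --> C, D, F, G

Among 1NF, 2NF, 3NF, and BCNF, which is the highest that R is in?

BCNF

Candidate keys: {A}, {G}. Prime attributes: {A, G}.
Every FD has a superkey on the left, so the relation is in BCNF.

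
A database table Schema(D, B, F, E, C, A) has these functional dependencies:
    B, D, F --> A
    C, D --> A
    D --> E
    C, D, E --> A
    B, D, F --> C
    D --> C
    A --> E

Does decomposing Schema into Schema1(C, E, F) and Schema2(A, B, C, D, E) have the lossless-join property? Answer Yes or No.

Common attributes: {C, E}; their closure is {C, E}.
Neither Schema1 nor Schema2 is contained in that closure, so the decomposition is lossy.

No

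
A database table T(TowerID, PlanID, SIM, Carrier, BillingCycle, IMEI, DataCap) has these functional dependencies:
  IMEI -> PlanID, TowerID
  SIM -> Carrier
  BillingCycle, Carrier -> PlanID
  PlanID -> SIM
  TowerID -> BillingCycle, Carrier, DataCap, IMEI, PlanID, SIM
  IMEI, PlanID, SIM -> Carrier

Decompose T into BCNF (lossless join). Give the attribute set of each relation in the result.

Candidate keys of the original relation: {IMEI}, {TowerID}.
Within {BillingCycle, Carrier, DataCap, IMEI, PlanID, SIM, TowerID}: {SIM}⁺ ∩ {BillingCycle, Carrier, DataCap, IMEI, PlanID, SIM, TowerID} = {Carrier, SIM}, not the whole set, so SIM -> Carrier violates BCNF; decompose into {Carrier, SIM} and {BillingCycle, DataCap, IMEI, PlanID, SIM, TowerID}.
{Carrier, SIM} is in BCNF.
Within {BillingCycle, DataCap, IMEI, PlanID, SIM, TowerID}: {PlanID}⁺ ∩ {BillingCycle, DataCap, IMEI, PlanID, SIM, TowerID} = {PlanID, SIM}, not the whole set, so PlanID -> SIM violates BCNF; decompose into {PlanID, SIM} and {BillingCycle, DataCap, IMEI, PlanID, TowerID}.
{PlanID, SIM} is in BCNF.
{BillingCycle, DataCap, IMEI, PlanID, TowerID} is in BCNF.

{BillingCycle, DataCap, IMEI, PlanID, TowerID}; {Carrier, SIM}; {PlanID, SIM}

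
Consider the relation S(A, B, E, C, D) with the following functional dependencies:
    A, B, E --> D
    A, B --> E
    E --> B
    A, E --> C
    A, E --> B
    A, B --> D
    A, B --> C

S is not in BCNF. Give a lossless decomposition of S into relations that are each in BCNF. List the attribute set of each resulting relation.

{A, C, D, E}; {B, E}

Candidate keys of the original relation: {A, B}, {A, E}.
In {A, B, C, D, E}, {E} is not a superkey ({E}⁺ restricted to this set is {B, E}), so split on E --> B into {B, E} and {A, C, D, E}.
{B, E} is in BCNF.
{A, C, D, E} is in BCNF.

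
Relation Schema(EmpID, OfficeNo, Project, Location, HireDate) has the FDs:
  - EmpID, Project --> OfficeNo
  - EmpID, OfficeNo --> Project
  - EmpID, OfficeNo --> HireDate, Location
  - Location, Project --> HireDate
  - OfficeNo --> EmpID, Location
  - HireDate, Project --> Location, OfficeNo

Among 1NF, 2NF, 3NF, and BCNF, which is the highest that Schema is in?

Candidate keys: {EmpID, Project}, {HireDate, Project}, {Location, Project}, {OfficeNo}. Prime attributes: {EmpID, HireDate, Location, OfficeNo, Project}.
The left-hand side of every FD is a superkey, so BCNF is satisfied.

BCNF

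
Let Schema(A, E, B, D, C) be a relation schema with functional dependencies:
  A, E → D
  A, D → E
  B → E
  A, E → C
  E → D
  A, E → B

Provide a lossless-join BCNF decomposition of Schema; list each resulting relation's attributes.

Candidate keys of the original relation: {A, B}, {A, D}, {A, E}.
In {A, B, C, D, E}, {B} is not a superkey ({B}⁺ restricted to this set is {B, D, E}), so split on B → D, E into {B, D, E} and {A, B, C}.
In {B, D, E}, {E} is not a superkey ({E}⁺ restricted to this set is {D, E}), so split on E → D into {D, E} and {B, E}.
{D, E}: every determinant is a superkey — BCNF.
{B, E}: every determinant is a superkey — BCNF.
{A, B, C}: every determinant is a superkey — BCNF.

{A, B, C}; {B, E}; {D, E}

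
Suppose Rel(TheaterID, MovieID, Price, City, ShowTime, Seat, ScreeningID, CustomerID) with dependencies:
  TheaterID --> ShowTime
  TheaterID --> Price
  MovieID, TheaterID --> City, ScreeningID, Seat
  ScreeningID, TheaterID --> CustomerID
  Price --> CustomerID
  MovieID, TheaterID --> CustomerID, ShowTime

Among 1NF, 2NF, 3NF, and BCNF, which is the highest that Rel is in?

1NF

Candidate key: {MovieID, TheaterID}. Prime attributes: {MovieID, TheaterID}.
TheaterID --> ShowTime breaks BCNF: {TheaterID}⁺ = {CustomerID, Price, ShowTime, TheaterID}, so {TheaterID} is not a superkey.
TheaterID --> ShowTime determines the non-prime attribute {ShowTime} from a non-superkey — 3NF is violated.
Since {TheaterID} ⊂ {MovieID, TheaterID} and {TheaterID}⁺ ⊇ {CustomerID, Price, ShowTime} with {CustomerID, Price, ShowTime} non-prime, there is a partial dependency; 2NF fails.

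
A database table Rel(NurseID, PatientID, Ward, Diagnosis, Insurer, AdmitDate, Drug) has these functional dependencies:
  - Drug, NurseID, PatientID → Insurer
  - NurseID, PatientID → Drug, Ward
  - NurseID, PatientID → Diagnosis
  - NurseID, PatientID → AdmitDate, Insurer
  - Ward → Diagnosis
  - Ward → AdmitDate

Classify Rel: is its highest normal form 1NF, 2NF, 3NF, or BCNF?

Candidate key: {NurseID, PatientID}. Prime attributes: {NurseID, PatientID}.
For Ward → Diagnosis we have {Ward}⁺ = {AdmitDate, Diagnosis, Ward}; {Ward} is not a superkey, so BCNF fails.
Ward → Diagnosis determines the non-prime attribute {Diagnosis} from a non-superkey — 3NF is violated.
Checking every proper subset of each key, none determines a non-prime attribute — 2NF is satisfied.

2NF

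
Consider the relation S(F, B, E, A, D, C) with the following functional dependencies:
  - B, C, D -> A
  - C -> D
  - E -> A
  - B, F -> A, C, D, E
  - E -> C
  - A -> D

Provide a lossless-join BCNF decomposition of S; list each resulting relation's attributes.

{A, B, C}; {B, E, F}; {C, D}; {C, E}

Candidate key of the original relation: {B, F}.
Within {A, B, C, D, E, F}: {B, C, D}⁺ ∩ {A, B, C, D, E, F} = {A, B, C, D}, not the whole set, so B, C, D -> A violates BCNF; decompose into {A, B, C, D} and {B, C, D, E, F}.
Within {A, B, C, D}: {C}⁺ ∩ {A, B, C, D} = {C, D}, not the whole set, so C -> D violates BCNF; decompose into {C, D} and {A, B, C}.
{C, D} is in BCNF.
{A, B, C} is in BCNF.
Within {B, C, D, E, F}: {C}⁺ ∩ {B, C, D, E, F} = {C, D}, not the whole set, so C -> D violates BCNF; decompose into {C, D} and {B, C, E, F}.
{C, D} is in BCNF.
Within {B, C, E, F}: {E}⁺ ∩ {B, C, E, F} = {C, E}, not the whole set, so E -> C violates BCNF; decompose into {C, E} and {B, E, F}.
{C, E} is in BCNF.
{B, E, F} is in BCNF.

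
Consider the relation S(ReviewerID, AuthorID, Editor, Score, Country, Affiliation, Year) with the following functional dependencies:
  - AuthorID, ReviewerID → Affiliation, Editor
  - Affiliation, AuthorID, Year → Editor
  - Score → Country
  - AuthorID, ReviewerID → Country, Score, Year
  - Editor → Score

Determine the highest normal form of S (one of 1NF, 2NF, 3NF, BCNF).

2NF

Candidate key: {AuthorID, ReviewerID}. Prime attributes: {AuthorID, ReviewerID}.
Affiliation, AuthorID, Year → Editor breaks BCNF: {Affiliation, AuthorID, Year}⁺ = {Affiliation, AuthorID, Country, Editor, Score, Year}, so {Affiliation, AuthorID, Year} is not a superkey.
Because {Editor} is non-prime and the left side of Affiliation, AuthorID, Year → Editor is not a superkey, the relation is not in 3NF.
Checking every proper subset of each key, none determines a non-prime attribute — 2NF is satisfied.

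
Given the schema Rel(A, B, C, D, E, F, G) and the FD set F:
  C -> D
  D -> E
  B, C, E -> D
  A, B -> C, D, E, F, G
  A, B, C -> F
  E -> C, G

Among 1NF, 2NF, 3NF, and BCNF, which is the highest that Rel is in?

Candidate key: {A, B}. Prime attributes: {A, B}.
C -> D: {C}⁺ = {C, D, E, G}, which is not all of the attributes, so the left side is not a superkey — BCNF is violated.
C -> D has non-prime {D} on the right and a non-superkey on the left, so 3NF fails.
No non-prime attribute depends on a proper subset of any candidate key, so 2NF holds.

2NF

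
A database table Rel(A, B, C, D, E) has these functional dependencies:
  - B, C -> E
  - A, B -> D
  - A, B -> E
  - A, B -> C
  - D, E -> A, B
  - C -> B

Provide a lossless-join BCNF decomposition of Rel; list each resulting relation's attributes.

{A, C, D}; {B, C, E}

Candidate keys of the original relation: {A, B}, {A, C}, {C, D}, {D, E}.
Within {A, B, C, D, E}: {B, C}⁺ ∩ {A, B, C, D, E} = {B, C, E}, not the whole set, so B, C -> E violates BCNF; decompose into {B, C, E} and {A, B, C, D}.
{B, C, E} is in BCNF.
Within {A, B, C, D}: {C}⁺ ∩ {A, B, C, D} = {B, C}, not the whole set, so C -> B violates BCNF; decompose into {B, C} and {A, C, D}.
{B, C} is in BCNF.
{A, C, D} is in BCNF.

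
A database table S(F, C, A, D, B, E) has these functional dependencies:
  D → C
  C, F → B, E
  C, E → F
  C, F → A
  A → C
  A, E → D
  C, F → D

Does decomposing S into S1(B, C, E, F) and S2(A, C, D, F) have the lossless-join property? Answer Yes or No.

Yes

Common attributes: {C, F}; their closure is {A, B, C, D, E, F}.
S1 is contained in that closure, so S1 ∩ S2 → S1 holds and the join is lossless.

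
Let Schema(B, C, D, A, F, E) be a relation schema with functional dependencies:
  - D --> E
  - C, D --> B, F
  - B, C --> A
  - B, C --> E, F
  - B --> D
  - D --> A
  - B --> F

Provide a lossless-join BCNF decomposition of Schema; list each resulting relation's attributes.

{A, D, E}; {B, C}; {B, D, F}

Candidate keys of the original relation: {B, C}, {C, D}.
In {A, B, C, D, E, F}, {D} is not a superkey ({D}⁺ restricted to this set is {A, D, E}), so split on D --> A, E into {A, D, E} and {B, C, D, F}.
{A, D, E}: every determinant is a superkey — BCNF.
In {B, C, D, F}, {B} is not a superkey ({B}⁺ restricted to this set is {B, D, F}), so split on B --> D, F into {B, D, F} and {B, C}.
{B, D, F}: every determinant is a superkey — BCNF.
{B, C}: every determinant is a superkey — BCNF.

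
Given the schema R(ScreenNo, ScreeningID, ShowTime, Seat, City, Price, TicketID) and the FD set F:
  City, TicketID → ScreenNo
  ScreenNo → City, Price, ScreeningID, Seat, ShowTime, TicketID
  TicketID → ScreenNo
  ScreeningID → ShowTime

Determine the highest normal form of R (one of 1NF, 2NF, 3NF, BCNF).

2NF

Candidate keys: {ScreenNo}, {TicketID}. Prime attributes: {ScreenNo, TicketID}.
ScreeningID → ShowTime: {ScreeningID}⁺ = {ScreeningID, ShowTime}, which is not all of the attributes, so the left side is not a superkey — BCNF is violated.
ScreeningID → ShowTime has non-prime {ShowTime} on the right and a non-superkey on the left, so 3NF fails.
With only single-attribute keys there can be no partial dependency, so 2NF holds.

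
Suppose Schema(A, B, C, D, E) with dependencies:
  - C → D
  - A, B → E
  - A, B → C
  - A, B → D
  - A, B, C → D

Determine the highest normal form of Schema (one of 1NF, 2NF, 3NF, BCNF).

Candidate key: {A, B}. Prime attributes: {A, B}.
C → D: {C}⁺ = {C, D}, which is not all of the attributes, so the left side is not a superkey — BCNF is violated.
Because {D} is non-prime and the left side of C → D is not a superkey, the relation is not in 3NF.
No non-prime attribute depends on a proper subset of any candidate key, so 2NF holds.

2NF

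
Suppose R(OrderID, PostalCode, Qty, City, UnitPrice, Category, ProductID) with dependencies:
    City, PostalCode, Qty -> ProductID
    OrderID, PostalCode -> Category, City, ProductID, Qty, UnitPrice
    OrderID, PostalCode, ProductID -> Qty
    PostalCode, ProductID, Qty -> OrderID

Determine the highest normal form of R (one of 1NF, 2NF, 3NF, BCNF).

Candidate keys: {City, PostalCode, Qty}, {OrderID, PostalCode}, {PostalCode, ProductID, Qty}. Prime attributes: {City, OrderID, PostalCode, ProductID, Qty}.
Each dependency's left side is a superkey — BCNF holds.

BCNF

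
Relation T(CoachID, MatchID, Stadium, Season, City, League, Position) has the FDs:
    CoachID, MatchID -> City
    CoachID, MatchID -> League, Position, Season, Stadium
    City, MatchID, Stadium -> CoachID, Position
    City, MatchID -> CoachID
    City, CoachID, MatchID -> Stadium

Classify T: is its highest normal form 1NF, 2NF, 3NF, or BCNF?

BCNF

Candidate keys: {City, MatchID}, {CoachID, MatchID}. Prime attributes: {City, CoachID, MatchID}.
Each dependency's left side is a superkey — BCNF holds.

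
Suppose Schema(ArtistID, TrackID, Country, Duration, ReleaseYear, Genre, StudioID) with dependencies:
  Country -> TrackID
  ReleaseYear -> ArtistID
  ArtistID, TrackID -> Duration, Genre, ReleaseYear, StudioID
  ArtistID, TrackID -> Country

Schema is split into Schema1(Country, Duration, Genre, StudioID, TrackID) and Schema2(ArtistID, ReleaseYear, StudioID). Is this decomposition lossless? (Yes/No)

The shared attributes are {StudioID} and {StudioID}⁺ = {StudioID}.
Neither Schema1 nor Schema2 is contained in that closure, so the decomposition is lossy.

No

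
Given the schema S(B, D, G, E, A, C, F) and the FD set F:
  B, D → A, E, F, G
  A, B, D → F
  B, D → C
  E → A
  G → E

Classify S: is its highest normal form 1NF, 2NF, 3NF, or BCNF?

2NF

Candidate key: {B, D}. Prime attributes: {B, D}.
E → A breaks BCNF: {E}⁺ = {A, E}, so {E} is not a superkey.
Because {A} is non-prime and the left side of E → A is not a superkey, the relation is not in 3NF.
No proper subset of a key has a non-prime attribute in its closure, so there is no partial dependency; 2NF holds.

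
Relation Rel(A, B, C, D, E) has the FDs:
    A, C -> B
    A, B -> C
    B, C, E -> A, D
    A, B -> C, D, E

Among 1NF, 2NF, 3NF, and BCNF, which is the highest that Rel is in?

Candidate keys: {A, B}, {A, C}, {B, C, E}. Prime attributes: {A, B, C, E}.
The left-hand side of every FD is a superkey, so BCNF is satisfied.

BCNF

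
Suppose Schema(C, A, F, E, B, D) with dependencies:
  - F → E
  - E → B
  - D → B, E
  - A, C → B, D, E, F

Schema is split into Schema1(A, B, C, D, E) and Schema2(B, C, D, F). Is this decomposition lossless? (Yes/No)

The shared attributes are {B, C, D} and {B, C, D}⁺ = {B, C, D, E}.
The closure covers neither Schema1 nor Schema2 entirely; the join is not lossless.

No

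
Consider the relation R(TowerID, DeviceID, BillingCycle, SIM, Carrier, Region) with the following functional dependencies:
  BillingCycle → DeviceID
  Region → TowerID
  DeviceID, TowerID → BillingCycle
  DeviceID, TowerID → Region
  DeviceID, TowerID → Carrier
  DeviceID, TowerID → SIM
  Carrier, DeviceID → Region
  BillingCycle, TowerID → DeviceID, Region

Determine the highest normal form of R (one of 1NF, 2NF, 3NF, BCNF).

3NF

Candidate keys: {BillingCycle, Carrier}, {BillingCycle, Region}, {BillingCycle, TowerID}, {Carrier, DeviceID}, {DeviceID, Region}, {DeviceID, TowerID}. Prime attributes: {BillingCycle, Carrier, DeviceID, Region, TowerID}.
BillingCycle → DeviceID: {BillingCycle}⁺ = {BillingCycle, DeviceID}, which is not all of the attributes, so the left side is not a superkey — BCNF is violated.
Its right-hand attributes {DeviceID} are all prime, as are those of every other non-superkey FD — the relation is in 3NF.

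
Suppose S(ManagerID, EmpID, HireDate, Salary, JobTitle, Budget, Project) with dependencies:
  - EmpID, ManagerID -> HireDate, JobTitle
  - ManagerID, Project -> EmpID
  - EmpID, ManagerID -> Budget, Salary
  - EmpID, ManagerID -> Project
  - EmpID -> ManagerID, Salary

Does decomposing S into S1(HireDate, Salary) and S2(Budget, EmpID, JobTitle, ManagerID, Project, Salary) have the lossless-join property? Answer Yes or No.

Common attributes: {Salary}; their closure is {Salary}.
S1 ⊄ {Salary} and S2 ⊄ {Salary}, so the split is lossy.

No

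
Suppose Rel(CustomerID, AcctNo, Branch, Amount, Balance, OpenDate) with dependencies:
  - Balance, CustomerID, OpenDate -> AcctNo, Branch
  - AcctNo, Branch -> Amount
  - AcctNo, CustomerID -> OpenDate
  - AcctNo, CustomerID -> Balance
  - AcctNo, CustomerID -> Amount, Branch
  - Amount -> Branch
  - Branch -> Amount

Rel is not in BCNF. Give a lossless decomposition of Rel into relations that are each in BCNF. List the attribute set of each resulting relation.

Candidate keys of the original relation: {AcctNo, CustomerID}, {Balance, CustomerID, OpenDate}.
In {AcctNo, Amount, Balance, Branch, CustomerID, OpenDate}, {AcctNo, Branch} is not a superkey ({AcctNo, Branch}⁺ restricted to this set is {AcctNo, Amount, Branch}), so split on AcctNo, Branch -> Amount into {AcctNo, Amount, Branch} and {AcctNo, Balance, Branch, CustomerID, OpenDate}.
In {AcctNo, Amount, Branch}, {Amount} is not a superkey ({Amount}⁺ restricted to this set is {Amount, Branch}), so split on Amount -> Branch into {Amount, Branch} and {AcctNo, Amount}.
{Amount, Branch} has no BCNF violation.
{AcctNo, Amount} has no BCNF violation.
{AcctNo, Balance, Branch, CustomerID, OpenDate} has no BCNF violation.

{AcctNo, Amount}; {AcctNo, Balance, Branch, CustomerID, OpenDate}; {Amount, Branch}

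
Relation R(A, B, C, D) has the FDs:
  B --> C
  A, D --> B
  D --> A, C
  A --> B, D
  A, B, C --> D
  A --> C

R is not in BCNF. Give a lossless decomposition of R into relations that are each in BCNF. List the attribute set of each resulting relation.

Candidate keys of the original relation: {A}, {D}.
{A, B, C, D}: {B} determines {B, C} here but is not a superkey — split on B --> C, giving {B, C} and {A, B, D}.
{B, C} is in BCNF.
{A, B, D} is in BCNF.

{A, B, D}; {B, C}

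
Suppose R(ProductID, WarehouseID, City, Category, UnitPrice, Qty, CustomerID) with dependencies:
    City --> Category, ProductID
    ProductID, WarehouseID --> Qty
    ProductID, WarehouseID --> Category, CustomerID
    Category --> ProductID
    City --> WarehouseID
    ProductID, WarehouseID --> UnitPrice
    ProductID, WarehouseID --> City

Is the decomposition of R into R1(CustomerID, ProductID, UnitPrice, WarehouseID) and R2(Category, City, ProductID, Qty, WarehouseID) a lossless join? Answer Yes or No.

The shared attributes are {ProductID, WarehouseID} and {ProductID, WarehouseID}⁺ = {Category, City, CustomerID, ProductID, Qty, UnitPrice, WarehouseID}.
R1 is contained in that closure, so R1 ∩ R2 --> R1 holds and the join is lossless.

Yes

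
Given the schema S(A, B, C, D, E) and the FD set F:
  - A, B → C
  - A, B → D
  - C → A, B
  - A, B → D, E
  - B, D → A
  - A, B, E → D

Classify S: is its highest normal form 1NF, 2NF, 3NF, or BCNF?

BCNF

Candidate keys: {A, B}, {B, D}, {C}. Prime attributes: {A, B, C, D}.
Every FD has a superkey on the left, so the relation is in BCNF.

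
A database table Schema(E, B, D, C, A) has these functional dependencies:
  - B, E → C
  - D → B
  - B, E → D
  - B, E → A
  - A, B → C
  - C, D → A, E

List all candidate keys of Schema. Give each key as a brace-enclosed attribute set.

Closure of {A, D} is {A, B, C, D, E}, the whole schema; {A, D} is a candidate key.
Closure of {B, E} is {A, B, C, D, E}, the whole schema; {B, E} is a candidate key.
Closure of {C, D} is {A, B, C, D, E}, the whole schema; {C, D} is a candidate key.
Closure of {D, E} is {A, B, C, D, E}, the whole schema; {D, E} is a candidate key.
These are minimal and exhaustive — every other superkey contains one of them.

{A, D}, {B, E}, {C, D}, {D, E}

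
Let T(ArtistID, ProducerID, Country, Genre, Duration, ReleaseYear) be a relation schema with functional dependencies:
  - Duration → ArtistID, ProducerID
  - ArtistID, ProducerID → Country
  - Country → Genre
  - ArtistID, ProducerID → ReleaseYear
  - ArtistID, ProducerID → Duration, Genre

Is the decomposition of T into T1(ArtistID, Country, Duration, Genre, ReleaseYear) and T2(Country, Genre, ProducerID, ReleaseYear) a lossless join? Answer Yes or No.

T1 ∩ T2 = {Country, Genre, ReleaseYear}; its closure under F is {Country, Genre, ReleaseYear}.
T1 ⊄ {Country, Genre, ReleaseYear} and T2 ⊄ {Country, Genre, ReleaseYear}, so the split is lossy.

No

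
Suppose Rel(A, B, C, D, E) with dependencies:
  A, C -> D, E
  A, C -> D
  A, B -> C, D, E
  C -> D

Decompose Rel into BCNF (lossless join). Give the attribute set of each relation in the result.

{A, B, C}; {A, C, E}; {C, D}

Candidate key of the original relation: {A, B}.
{A, B, C, D, E}: {A, C} determines {A, C, D, E} here but is not a superkey — split on A, C -> D, E, giving {A, C, D, E} and {A, B, C}.
{A, C, D, E}: {C} determines {C, D} here but is not a superkey — split on C -> D, giving {C, D} and {A, C, E}.
{C, D} is in BCNF.
{A, C, E} is in BCNF.
{A, B, C} is in BCNF.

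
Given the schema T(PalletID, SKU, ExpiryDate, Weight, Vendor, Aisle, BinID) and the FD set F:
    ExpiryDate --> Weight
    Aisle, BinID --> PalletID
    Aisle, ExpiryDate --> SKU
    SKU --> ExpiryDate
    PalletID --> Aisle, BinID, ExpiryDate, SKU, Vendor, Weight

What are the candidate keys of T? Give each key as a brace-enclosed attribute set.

{Aisle, BinID}, {PalletID}

{PalletID} is a candidate key since {PalletID}⁺ = {Aisle, BinID, ExpiryDate, PalletID, SKU, Vendor, Weight} covers every attribute.
{Aisle, BinID} is a candidate key since {Aisle, BinID}⁺ = {Aisle, BinID, ExpiryDate, PalletID, SKU, Vendor, Weight} covers every attribute.
Any other superkey properly contains one of these, so there are no further candidate keys.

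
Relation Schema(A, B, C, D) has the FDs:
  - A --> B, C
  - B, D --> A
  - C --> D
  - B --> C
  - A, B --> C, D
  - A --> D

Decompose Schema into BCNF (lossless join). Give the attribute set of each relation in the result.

{A, B, C}; {C, D}

Candidate keys of the original relation: {A}, {B}.
In {A, B, C, D}, {C} is not a superkey ({C}⁺ restricted to this set is {C, D}), so split on C --> D into {C, D} and {A, B, C}.
{C, D} is in BCNF.
{A, B, C} is in BCNF.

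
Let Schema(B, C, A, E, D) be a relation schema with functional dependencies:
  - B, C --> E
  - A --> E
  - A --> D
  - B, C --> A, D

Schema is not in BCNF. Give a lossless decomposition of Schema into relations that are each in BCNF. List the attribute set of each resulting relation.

{A, B, C}; {A, D, E}

Candidate key of the original relation: {B, C}.
{A, B, C, D, E}: {A} determines {A, D, E} here but is not a superkey — split on A --> D, E, giving {A, D, E} and {A, B, C}.
{A, D, E}: every determinant is a superkey — BCNF.
{A, B, C}: every determinant is a superkey — BCNF.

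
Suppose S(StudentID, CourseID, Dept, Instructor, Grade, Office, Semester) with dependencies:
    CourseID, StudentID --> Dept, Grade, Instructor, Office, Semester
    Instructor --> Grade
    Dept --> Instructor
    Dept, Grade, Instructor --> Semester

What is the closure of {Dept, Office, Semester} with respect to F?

Start with {Dept, Office, Semester}.
Dept --> Instructor applies; add {Instructor} → now {Dept, Instructor, Office, Semester}.
Instructor --> Grade applies; add {Grade} → now {Dept, Grade, Instructor, Office, Semester}.
No further FD applies.

{Dept, Grade, Instructor, Office, Semester}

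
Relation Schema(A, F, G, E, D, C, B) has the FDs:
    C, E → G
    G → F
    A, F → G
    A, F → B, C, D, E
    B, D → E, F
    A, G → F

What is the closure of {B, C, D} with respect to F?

Start with {B, C, D}.
B, D → E, F applies; add {E, F} → now {B, C, D, E, F}.
C, E → G applies; add {G} → now {B, C, D, E, F, G}.
No further FD applies.

{B, C, D, E, F, G}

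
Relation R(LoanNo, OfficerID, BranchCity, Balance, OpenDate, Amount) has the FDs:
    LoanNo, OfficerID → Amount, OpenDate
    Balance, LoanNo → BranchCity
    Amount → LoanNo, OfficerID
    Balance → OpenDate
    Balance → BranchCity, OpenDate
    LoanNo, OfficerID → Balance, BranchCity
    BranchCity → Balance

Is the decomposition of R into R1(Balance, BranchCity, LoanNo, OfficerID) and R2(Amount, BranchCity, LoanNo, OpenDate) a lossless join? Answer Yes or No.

R1 ∩ R2 = {BranchCity, LoanNo}; its closure under F is {Balance, BranchCity, LoanNo, OpenDate}.
Neither R1 nor R2 is contained in that closure, so the decomposition is lossy.

No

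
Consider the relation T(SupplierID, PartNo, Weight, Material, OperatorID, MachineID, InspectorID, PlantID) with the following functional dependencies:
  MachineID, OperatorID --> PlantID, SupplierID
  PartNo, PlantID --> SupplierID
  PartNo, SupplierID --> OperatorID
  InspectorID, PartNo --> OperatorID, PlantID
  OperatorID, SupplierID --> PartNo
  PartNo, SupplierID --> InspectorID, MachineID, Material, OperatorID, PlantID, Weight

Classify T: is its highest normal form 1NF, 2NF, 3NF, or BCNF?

Candidate keys: {InspectorID, PartNo}, {MachineID, OperatorID}, {OperatorID, SupplierID}, {PartNo, PlantID}, {PartNo, SupplierID}. Prime attributes: {InspectorID, MachineID, OperatorID, PartNo, PlantID, SupplierID}.
Every FD has a superkey on the left, so the relation is in BCNF.

BCNF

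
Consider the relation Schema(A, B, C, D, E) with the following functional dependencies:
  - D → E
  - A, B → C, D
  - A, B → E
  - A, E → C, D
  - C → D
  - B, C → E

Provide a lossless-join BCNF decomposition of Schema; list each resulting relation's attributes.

{A, B, C}; {C, D}; {D, E}

Candidate key of the original relation: {A, B}.
{A, B, C, D, E}: {D} determines {D, E} here but is not a superkey — split on D → E, giving {D, E} and {A, B, C, D}.
{D, E} is in BCNF.
{A, B, C, D}: {C} determines {C, D} here but is not a superkey — split on C → D, giving {C, D} and {A, B, C}.
{C, D} is in BCNF.
{A, B, C} is in BCNF.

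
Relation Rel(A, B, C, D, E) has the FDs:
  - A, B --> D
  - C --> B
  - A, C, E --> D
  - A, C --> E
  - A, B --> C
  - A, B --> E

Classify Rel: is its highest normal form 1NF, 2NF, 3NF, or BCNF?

3NF

Candidate keys: {A, B}, {A, C}. Prime attributes: {A, B, C}.
For C --> B we have {C}⁺ = {B, C}; {C} is not a superkey, so BCNF fails.
Since {B} ⊆ prime attributes and every other non-superkey FD also has a prime right side, the schema is in 3NF.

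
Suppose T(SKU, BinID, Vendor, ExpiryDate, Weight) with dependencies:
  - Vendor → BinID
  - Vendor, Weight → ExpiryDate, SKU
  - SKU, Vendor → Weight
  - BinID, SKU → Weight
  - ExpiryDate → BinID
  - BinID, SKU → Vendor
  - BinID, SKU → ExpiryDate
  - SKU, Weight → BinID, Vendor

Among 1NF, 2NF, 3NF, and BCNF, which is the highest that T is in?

3NF

Candidate keys: {BinID, SKU}, {ExpiryDate, SKU}, {SKU, Vendor}, {SKU, Weight}, {Vendor, Weight}. Prime attributes: {BinID, ExpiryDate, SKU, Vendor, Weight}.
Vendor → BinID breaks BCNF: {Vendor}⁺ = {BinID, Vendor}, so {Vendor} is not a superkey.
Since {BinID} ⊆ prime attributes and every other non-superkey FD also has a prime right side, the schema is in 3NF.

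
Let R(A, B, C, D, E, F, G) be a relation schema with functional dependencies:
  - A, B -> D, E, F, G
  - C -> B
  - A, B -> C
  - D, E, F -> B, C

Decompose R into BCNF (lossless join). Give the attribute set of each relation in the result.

Candidate keys of the original relation: {A, B}, {A, C}, {A, D, E, F}.
Within {A, B, C, D, E, F, G}: {C}⁺ ∩ {A, B, C, D, E, F, G} = {B, C}, not the whole set, so C -> B violates BCNF; decompose into {B, C} and {A, C, D, E, F, G}.
{B, C} is in BCNF.
Within {A, C, D, E, F, G}: {D, E, F}⁺ ∩ {A, C, D, E, F, G} = {C, D, E, F}, not the whole set, so D, E, F -> C violates BCNF; decompose into {C, D, E, F} and {A, D, E, F, G}.
{C, D, E, F} is in BCNF.
{A, D, E, F, G} is in BCNF.

{A, D, E, F, G}; {B, C}; {C, D, E, F}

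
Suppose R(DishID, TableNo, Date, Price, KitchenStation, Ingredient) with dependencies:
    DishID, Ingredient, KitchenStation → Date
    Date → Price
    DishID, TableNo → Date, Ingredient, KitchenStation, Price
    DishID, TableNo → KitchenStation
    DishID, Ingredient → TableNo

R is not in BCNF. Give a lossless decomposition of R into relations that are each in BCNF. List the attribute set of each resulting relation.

Candidate keys of the original relation: {DishID, Ingredient}, {DishID, TableNo}.
In {Date, DishID, Ingredient, KitchenStation, Price, TableNo}, {Date} is not a superkey ({Date}⁺ restricted to this set is {Date, Price}), so split on Date → Price into {Date, Price} and {Date, DishID, Ingredient, KitchenStation, TableNo}.
{Date, Price}: every determinant is a superkey — BCNF.
{Date, DishID, Ingredient, KitchenStation, TableNo}: every determinant is a superkey — BCNF.

{Date, DishID, Ingredient, KitchenStation, TableNo}; {Date, Price}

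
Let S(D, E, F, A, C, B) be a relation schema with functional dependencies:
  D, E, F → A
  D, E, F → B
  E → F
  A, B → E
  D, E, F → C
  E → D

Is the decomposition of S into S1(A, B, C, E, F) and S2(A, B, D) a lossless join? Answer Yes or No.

S1 ∩ S2 = {A, B}; its closure under F is {A, B, C, D, E, F}.
S1 is contained in that closure, so S1 ∩ S2 → S1 holds and the join is lossless.

Yes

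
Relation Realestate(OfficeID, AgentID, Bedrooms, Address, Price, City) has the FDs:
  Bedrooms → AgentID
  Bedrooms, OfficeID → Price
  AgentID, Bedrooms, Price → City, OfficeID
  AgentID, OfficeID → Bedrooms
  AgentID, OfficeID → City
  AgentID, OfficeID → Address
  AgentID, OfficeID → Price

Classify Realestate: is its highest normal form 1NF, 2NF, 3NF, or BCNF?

3NF

Candidate keys: {AgentID, OfficeID}, {Bedrooms, OfficeID}, {Bedrooms, Price}. Prime attributes: {AgentID, Bedrooms, OfficeID, Price}.
Bedrooms → AgentID: {Bedrooms}⁺ = {AgentID, Bedrooms}, which is not all of the attributes, so the left side is not a superkey — BCNF is violated.
Since {AgentID} ⊆ prime attributes and every other non-superkey FD also has a prime right side, the schema is in 3NF.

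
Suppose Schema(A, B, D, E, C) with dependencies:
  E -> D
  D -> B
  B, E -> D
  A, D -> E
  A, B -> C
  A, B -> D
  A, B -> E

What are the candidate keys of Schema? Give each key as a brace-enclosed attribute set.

No FD produces {A}, so it must be in every candidate key.
{A, B} is a candidate key since {A, B}⁺ = {A, B, C, D, E} covers every attribute.
{A, D} is a candidate key since {A, D}⁺ = {A, B, C, D, E} covers every attribute.
{A, E} is a candidate key since {A, E}⁺ = {A, B, C, D, E} covers every attribute.
Any other superkey properly contains one of these, so there are no further candidate keys.

{A, B}, {A, D}, {A, E}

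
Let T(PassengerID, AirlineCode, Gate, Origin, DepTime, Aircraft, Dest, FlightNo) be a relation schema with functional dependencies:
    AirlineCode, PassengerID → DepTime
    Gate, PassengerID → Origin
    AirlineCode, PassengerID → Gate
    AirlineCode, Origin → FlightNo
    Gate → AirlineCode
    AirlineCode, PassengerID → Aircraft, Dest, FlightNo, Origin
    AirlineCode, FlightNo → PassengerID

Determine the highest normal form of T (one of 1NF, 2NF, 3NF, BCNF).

3NF

Candidate keys: {AirlineCode, FlightNo}, {AirlineCode, Origin}, {AirlineCode, PassengerID}, {FlightNo, Gate}, {Gate, Origin}, {Gate, PassengerID}. Prime attributes: {AirlineCode, FlightNo, Gate, Origin, PassengerID}.
For Gate → AirlineCode we have {Gate}⁺ = {AirlineCode, Gate}; {Gate} is not a superkey, so BCNF fails.
Its right-hand attributes {AirlineCode} are all prime, as are those of every other non-superkey FD — the relation is in 3NF.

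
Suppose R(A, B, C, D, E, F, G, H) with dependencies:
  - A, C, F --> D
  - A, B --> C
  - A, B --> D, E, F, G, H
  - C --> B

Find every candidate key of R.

No FD produces {A}, so it must be in every candidate key.
Closure of {A, B} is {A, B, C, D, E, F, G, H}, the whole schema; {A, B} is a candidate key.
Closure of {A, C} is {A, B, C, D, E, F, G, H}, the whole schema; {A, C} is a candidate key.
No proper subset of any of these is a key, and no other minimal superkey exists.

{A, B}, {A, C}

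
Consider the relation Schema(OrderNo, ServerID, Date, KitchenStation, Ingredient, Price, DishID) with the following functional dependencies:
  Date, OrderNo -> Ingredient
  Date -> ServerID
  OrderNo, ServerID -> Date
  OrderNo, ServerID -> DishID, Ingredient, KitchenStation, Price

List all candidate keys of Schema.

No FD produces {OrderNo}, so it must be in every candidate key.
{Date, OrderNo}⁺ = {Date, DishID, Ingredient, KitchenStation, OrderNo, Price, ServerID} — all of the relation — so {Date, OrderNo} is a candidate key.
{OrderNo, ServerID}⁺ = {Date, DishID, Ingredient, KitchenStation, OrderNo, Price, ServerID} — all of the relation — so {OrderNo, ServerID} is a candidate key.
These are minimal and exhaustive — every other superkey contains one of them.

{Date, OrderNo}, {OrderNo, ServerID}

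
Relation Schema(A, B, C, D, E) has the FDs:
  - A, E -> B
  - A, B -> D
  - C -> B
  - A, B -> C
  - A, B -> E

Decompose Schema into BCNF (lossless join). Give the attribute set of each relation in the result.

{A, C, D, E}; {B, C}

Candidate keys of the original relation: {A, B}, {A, C}, {A, E}.
Within {A, B, C, D, E}: {C}⁺ ∩ {A, B, C, D, E} = {B, C}, not the whole set, so C -> B violates BCNF; decompose into {B, C} and {A, C, D, E}.
{B, C} has no BCNF violation.
{A, C, D, E} has no BCNF violation.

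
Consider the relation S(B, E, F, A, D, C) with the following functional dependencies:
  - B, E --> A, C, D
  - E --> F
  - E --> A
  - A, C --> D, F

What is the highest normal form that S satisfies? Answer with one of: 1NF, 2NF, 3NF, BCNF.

Candidate key: {B, E}. Prime attributes: {B, E}.
E --> F breaks BCNF: {E}⁺ = {A, E, F}, so {E} is not a superkey.
E --> F has non-prime {F} on the right and a non-superkey on the left, so 3NF fails.
{E} is a proper subset of the key {B, E}, and {E}⁺ contains the non-prime attributes {A, F} — a partial dependency, so 2NF is violated.

1NF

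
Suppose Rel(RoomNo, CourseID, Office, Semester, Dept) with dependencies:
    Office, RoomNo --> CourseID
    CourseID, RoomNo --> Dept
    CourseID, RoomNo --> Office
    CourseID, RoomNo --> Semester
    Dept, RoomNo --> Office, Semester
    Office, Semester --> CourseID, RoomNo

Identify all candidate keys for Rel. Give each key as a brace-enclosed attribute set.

{CourseID, RoomNo} is a candidate key since {CourseID, RoomNo}⁺ = {CourseID, Dept, Office, RoomNo, Semester} covers every attribute.
{Dept, RoomNo} is a candidate key since {Dept, RoomNo}⁺ = {CourseID, Dept, Office, RoomNo, Semester} covers every attribute.
{Office, RoomNo} is a candidate key since {Office, RoomNo}⁺ = {CourseID, Dept, Office, RoomNo, Semester} covers every attribute.
{Office, Semester} is a candidate key since {Office, Semester}⁺ = {CourseID, Dept, Office, RoomNo, Semester} covers every attribute.
No proper subset of any of these is a key, and no other minimal superkey exists.

{CourseID, RoomNo}, {Dept, RoomNo}, {Office, RoomNo}, {Office, Semester}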